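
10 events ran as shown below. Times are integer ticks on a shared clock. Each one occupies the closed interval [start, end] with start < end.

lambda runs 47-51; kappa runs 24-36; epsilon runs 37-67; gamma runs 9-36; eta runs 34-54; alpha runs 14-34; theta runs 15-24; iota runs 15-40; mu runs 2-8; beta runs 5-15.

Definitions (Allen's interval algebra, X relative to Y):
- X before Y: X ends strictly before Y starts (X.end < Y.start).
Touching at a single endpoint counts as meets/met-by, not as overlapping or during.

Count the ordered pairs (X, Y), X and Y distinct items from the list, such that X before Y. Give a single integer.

22

Checking all 90 ordered pairs for relation 'before'; matching pairs in alphabetical order:
(alpha, epsilon): alpha before epsilon ✓
(alpha, lambda): alpha before lambda ✓
(beta, epsilon): beta before epsilon ✓
(beta, eta): beta before eta ✓
(beta, kappa): beta before kappa ✓
(beta, lambda): beta before lambda ✓
(gamma, epsilon): gamma before epsilon ✓
(gamma, lambda): gamma before lambda ✓
(iota, lambda): iota before lambda ✓
(kappa, epsilon): kappa before epsilon ✓
(kappa, lambda): kappa before lambda ✓
(mu, alpha): mu before alpha ✓
(mu, epsilon): mu before epsilon ✓
(mu, eta): mu before eta ✓
(mu, gamma): mu before gamma ✓
(mu, iota): mu before iota ✓
(mu, kappa): mu before kappa ✓
(mu, lambda): mu before lambda ✓
(mu, theta): mu before theta ✓
(theta, epsilon): theta before epsilon ✓
(theta, eta): theta before eta ✓
(theta, lambda): theta before lambda ✓
Count: 22.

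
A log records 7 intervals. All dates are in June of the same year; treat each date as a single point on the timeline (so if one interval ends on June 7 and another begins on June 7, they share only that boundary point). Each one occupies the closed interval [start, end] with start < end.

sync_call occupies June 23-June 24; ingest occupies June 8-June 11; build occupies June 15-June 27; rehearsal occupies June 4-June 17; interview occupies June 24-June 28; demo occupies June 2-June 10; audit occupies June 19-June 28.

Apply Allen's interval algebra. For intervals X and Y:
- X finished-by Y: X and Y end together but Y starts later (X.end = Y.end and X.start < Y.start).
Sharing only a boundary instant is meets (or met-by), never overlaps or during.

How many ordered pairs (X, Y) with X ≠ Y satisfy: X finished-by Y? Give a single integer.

1

Checking all 42 ordered pairs for relation 'finished-by'; matching pairs in alphabetical order:
(audit, interview): audit finished-by interview ✓
Count: 1.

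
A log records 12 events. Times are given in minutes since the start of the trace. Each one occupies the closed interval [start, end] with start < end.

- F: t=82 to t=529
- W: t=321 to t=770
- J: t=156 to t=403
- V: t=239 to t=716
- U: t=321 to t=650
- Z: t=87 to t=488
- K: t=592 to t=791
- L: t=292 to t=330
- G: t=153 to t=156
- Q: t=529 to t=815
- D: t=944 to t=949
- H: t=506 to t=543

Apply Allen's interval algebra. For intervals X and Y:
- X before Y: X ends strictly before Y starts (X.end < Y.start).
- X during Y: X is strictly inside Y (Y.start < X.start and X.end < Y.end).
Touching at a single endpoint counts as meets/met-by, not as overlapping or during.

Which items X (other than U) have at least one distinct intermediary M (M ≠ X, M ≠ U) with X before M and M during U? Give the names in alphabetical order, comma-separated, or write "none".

Target U = [t=321, t=650].
Intermediaries M with M during U: H.
Via H — items with X before H: G, J, L, Z.
Union: G, J, L, Z.

G, J, L, Z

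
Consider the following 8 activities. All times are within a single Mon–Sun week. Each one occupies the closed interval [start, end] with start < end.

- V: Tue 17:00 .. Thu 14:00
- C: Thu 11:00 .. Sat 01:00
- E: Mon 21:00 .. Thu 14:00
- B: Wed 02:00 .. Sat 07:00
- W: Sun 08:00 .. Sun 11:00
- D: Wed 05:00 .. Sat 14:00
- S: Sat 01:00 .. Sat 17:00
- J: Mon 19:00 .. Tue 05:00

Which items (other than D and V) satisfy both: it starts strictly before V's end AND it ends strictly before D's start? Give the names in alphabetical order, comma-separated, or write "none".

J

Conditions: its start is strictly before V's end (X.start < Thu 14:00) AND its end is strictly before D's start (X.end < Wed 05:00).
B: start Wed 02:00 < Thu 14:00? ✓; end Sat 07:00 < Wed 05:00? ✗ → no.
C: start Thu 11:00 < Thu 14:00? ✓; end Sat 01:00 < Wed 05:00? ✗ → no.
E: start Mon 21:00 < Thu 14:00? ✓; end Thu 14:00 < Wed 05:00? ✗ → no.
J: start Mon 19:00 < Thu 14:00? ✓; end Tue 05:00 < Wed 05:00? ✓ → yes.
S: start Sat 01:00 < Thu 14:00? ✗; end Sat 17:00 < Wed 05:00? ✗ → no.
W: start Sun 08:00 < Thu 14:00? ✗; end Sun 11:00 < Wed 05:00? ✗ → no.
Result: J.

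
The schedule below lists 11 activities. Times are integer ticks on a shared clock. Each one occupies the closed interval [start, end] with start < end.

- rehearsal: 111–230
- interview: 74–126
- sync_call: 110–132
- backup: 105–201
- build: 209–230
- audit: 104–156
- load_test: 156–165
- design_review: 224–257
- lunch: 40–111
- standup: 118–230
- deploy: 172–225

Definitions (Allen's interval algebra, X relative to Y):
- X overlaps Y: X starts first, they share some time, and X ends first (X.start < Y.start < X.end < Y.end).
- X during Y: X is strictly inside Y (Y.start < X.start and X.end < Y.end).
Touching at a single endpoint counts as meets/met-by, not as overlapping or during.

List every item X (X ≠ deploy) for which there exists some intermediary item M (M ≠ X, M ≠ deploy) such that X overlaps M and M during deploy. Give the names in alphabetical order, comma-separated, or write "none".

none

Target deploy = [172, 225].
Intermediaries M with M during deploy: none.
Union: none.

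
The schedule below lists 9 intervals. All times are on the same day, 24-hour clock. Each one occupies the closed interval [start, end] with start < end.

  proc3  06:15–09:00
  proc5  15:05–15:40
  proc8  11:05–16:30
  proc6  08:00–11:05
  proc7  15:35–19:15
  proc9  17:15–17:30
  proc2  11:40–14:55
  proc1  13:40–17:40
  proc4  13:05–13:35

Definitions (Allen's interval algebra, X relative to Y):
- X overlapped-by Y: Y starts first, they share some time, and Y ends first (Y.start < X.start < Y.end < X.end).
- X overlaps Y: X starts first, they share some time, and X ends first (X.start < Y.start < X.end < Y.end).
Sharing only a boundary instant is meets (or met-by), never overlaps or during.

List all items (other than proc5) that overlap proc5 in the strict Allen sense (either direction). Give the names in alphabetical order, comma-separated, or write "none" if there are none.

Target proc5 = [15:05, 15:40].
proc1 [13:40, 17:40] → contains → no.
proc2 [11:40, 14:55] → before → no.
proc3 [06:15, 09:00] → before → no.
proc4 [13:05, 13:35] → before → no.
proc6 [08:00, 11:05] → before → no.
proc7 [15:35, 19:15] → overlapped-by → yes.
proc8 [11:05, 16:30] → contains → no.
proc9 [17:15, 17:30] → after → no.
Result: proc7.

proc7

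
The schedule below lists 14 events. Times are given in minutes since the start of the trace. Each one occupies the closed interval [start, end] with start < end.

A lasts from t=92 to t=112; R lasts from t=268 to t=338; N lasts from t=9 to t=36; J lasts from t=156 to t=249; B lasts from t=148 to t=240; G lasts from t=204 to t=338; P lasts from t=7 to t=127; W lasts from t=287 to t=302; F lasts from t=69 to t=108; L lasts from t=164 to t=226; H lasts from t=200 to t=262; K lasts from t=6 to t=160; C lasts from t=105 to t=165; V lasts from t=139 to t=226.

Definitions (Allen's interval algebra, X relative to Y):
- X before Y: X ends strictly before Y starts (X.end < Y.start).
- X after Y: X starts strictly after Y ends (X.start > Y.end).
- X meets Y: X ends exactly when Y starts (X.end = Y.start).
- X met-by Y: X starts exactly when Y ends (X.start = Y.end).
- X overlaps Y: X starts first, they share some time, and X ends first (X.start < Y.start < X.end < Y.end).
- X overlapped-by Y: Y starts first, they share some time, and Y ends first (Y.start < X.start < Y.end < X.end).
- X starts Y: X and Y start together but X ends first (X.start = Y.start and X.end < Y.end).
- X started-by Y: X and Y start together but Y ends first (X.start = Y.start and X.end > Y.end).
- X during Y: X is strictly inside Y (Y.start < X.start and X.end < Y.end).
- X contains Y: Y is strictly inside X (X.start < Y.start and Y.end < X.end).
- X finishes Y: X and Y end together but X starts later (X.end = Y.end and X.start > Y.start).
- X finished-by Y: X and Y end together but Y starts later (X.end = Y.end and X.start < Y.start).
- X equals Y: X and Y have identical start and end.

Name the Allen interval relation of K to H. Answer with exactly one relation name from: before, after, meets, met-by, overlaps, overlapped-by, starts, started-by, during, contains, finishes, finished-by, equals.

K = [t=6, t=160]; H = [t=200, t=262].
Compare endpoints: K.start < H.start, K.start < H.end, K.end < H.start, K.end < H.end.
That pattern is 'before'.

before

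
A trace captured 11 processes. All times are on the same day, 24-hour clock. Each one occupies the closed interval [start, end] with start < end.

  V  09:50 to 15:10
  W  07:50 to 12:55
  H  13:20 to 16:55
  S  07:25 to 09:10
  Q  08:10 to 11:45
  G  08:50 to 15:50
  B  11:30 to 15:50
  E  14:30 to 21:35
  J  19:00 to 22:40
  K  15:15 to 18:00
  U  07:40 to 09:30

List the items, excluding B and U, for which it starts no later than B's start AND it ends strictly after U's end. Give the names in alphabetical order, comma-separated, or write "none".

G, Q, V, W

Conditions: its start is no later than B's start (X.start <= 11:30) AND its end is strictly after U's end (X.end > 09:30).
E: start 14:30 <= 11:30? ✗; end 21:35 > 09:30? ✓ → no.
G: start 08:50 <= 11:30? ✓; end 15:50 > 09:30? ✓ → yes.
H: start 13:20 <= 11:30? ✗; end 16:55 > 09:30? ✓ → no.
J: start 19:00 <= 11:30? ✗; end 22:40 > 09:30? ✓ → no.
K: start 15:15 <= 11:30? ✗; end 18:00 > 09:30? ✓ → no.
Q: start 08:10 <= 11:30? ✓; end 11:45 > 09:30? ✓ → yes.
S: start 07:25 <= 11:30? ✓; end 09:10 > 09:30? ✗ → no.
V: start 09:50 <= 11:30? ✓; end 15:10 > 09:30? ✓ → yes.
W: start 07:50 <= 11:30? ✓; end 12:55 > 09:30? ✓ → yes.
Result: G, Q, V, W.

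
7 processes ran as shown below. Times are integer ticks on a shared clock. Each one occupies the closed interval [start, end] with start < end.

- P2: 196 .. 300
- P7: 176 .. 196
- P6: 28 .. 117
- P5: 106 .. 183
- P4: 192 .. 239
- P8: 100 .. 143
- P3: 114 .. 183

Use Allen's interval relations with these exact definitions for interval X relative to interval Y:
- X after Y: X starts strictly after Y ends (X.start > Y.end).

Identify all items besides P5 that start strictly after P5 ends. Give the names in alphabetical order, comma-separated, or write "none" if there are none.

Target P5 = [106, 183].
P2 [196, 300] → after → yes.
P3 [114, 183] → finishes → no.
P4 [192, 239] → after → yes.
P6 [28, 117] → overlaps → no.
P7 [176, 196] → overlapped-by → no.
P8 [100, 143] → overlaps → no.
Result: P2, P4.

P2, P4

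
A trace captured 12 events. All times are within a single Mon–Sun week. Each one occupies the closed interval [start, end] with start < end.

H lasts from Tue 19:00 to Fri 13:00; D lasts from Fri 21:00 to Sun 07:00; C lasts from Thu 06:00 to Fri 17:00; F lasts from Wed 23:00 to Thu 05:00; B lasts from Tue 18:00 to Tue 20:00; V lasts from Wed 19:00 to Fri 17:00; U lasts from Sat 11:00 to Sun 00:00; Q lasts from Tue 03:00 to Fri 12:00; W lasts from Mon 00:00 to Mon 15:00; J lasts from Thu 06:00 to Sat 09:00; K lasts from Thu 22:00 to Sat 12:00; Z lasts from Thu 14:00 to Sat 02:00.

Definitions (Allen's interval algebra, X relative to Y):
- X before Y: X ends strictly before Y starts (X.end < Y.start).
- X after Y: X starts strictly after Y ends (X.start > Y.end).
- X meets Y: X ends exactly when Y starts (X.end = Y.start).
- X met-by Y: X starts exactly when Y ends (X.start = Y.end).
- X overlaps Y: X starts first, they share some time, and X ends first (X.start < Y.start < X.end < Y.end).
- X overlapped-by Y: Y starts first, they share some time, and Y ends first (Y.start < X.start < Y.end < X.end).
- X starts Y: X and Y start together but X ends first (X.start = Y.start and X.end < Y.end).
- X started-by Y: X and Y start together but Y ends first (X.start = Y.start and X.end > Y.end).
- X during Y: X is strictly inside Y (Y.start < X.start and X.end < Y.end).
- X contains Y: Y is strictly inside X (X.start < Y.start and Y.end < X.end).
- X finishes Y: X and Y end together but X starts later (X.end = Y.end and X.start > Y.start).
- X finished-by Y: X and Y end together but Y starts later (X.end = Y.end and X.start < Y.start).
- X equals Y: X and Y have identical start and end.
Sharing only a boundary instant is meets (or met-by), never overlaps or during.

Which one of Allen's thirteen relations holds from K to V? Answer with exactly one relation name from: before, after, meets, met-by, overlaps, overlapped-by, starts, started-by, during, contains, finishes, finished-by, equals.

K = [Thu 22:00, Sat 12:00]; V = [Wed 19:00, Fri 17:00].
Compare endpoints: K.start > V.start, K.start < V.end, K.end > V.start, K.end > V.end.
That pattern is 'overlapped-by'.

overlapped-by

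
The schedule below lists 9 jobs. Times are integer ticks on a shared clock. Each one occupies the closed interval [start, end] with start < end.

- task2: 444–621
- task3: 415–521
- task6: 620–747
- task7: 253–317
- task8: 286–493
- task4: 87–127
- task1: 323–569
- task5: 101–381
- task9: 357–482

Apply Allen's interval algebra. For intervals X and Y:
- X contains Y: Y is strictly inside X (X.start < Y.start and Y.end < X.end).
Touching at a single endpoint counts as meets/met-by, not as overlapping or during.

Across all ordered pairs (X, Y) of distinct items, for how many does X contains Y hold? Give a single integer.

4

Checking all 72 ordered pairs for relation 'contains'; matching pairs in alphabetical order:
(task1, task3): task1 contains task3 ✓
(task1, task9): task1 contains task9 ✓
(task5, task7): task5 contains task7 ✓
(task8, task9): task8 contains task9 ✓
Count: 4.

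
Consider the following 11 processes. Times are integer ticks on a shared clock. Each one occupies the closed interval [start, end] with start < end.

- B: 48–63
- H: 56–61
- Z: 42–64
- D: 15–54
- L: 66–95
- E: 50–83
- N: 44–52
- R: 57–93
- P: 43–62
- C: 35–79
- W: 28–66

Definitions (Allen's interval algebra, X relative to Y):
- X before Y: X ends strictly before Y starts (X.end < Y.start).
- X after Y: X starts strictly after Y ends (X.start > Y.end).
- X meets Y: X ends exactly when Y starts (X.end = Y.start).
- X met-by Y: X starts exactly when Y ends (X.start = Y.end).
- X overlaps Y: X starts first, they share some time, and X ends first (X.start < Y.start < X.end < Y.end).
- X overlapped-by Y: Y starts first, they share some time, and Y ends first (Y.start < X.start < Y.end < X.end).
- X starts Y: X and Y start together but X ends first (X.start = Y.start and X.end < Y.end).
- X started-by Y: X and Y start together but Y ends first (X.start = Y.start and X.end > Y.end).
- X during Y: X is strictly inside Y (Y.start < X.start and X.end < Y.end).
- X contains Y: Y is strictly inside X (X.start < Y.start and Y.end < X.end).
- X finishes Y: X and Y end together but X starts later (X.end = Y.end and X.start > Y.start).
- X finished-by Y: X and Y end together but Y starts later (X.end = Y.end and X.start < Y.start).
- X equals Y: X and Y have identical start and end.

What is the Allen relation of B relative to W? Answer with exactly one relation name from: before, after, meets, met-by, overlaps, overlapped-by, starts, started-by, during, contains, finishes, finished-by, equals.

B = [48, 63]; W = [28, 66].
Compare endpoints: B.start > W.start, B.start < W.end, B.end > W.start, B.end < W.end.
That pattern is 'during'.

during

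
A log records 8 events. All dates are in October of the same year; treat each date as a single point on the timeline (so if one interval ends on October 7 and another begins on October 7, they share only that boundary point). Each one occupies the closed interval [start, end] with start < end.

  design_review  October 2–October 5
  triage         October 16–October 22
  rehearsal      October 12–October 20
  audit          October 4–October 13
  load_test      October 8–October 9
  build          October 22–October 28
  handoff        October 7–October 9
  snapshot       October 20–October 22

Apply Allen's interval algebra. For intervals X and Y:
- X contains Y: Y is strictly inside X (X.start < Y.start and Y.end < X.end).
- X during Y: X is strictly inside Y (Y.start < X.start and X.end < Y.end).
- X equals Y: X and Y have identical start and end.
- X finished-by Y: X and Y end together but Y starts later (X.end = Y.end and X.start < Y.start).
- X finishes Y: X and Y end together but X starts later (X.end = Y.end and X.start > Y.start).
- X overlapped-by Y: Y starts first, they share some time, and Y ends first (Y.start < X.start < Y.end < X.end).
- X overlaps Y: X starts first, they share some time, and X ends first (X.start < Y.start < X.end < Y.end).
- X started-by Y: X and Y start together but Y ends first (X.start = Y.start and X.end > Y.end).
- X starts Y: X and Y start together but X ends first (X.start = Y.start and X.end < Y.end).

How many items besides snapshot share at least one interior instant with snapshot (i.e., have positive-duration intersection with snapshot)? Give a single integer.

Target snapshot = [October 20, October 22].
audit [October 4, October 13] → before → no.
build [October 22, October 28] → met-by → no.
design_review [October 2, October 5] → before → no.
handoff [October 7, October 9] → before → no.
load_test [October 8, October 9] → before → no.
rehearsal [October 12, October 20] → meets → no.
triage [October 16, October 22] → finished-by → counts.
Total: 1.

1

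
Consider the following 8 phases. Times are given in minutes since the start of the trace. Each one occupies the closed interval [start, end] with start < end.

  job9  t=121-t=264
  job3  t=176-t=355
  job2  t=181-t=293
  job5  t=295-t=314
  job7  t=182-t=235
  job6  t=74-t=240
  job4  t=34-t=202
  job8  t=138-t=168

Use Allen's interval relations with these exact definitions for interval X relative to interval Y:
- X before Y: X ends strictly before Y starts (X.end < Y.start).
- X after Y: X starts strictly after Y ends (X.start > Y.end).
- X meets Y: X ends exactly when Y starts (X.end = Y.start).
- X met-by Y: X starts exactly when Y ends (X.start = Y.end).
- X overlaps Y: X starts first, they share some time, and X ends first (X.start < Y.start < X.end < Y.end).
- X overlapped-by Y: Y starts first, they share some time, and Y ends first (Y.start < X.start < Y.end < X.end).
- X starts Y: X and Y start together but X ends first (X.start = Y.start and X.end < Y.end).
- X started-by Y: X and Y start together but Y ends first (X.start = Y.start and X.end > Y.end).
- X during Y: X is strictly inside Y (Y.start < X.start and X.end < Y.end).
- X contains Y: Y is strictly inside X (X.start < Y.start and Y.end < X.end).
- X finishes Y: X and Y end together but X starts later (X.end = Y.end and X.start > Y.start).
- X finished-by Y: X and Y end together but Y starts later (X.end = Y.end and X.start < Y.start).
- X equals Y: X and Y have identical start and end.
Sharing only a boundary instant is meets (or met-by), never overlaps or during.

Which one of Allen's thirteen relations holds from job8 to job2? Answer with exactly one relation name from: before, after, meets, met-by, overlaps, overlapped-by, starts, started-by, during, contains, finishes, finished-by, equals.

job8 = [t=138, t=168]; job2 = [t=181, t=293].
Compare endpoints: job8.start < job2.start, job8.start < job2.end, job8.end < job2.start, job8.end < job2.end.
That pattern is 'before'.

before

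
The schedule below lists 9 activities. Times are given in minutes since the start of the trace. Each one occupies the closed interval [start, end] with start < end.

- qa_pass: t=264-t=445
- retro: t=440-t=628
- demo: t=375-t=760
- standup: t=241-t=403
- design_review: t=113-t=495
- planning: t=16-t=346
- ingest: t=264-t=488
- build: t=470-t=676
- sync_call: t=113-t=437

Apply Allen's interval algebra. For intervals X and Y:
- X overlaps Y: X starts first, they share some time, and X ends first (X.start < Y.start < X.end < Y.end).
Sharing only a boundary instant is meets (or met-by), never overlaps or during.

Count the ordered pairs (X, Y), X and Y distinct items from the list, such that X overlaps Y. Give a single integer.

20

Checking all 72 ordered pairs for relation 'overlaps'; matching pairs in alphabetical order:
(design_review, build): design_review overlaps build ✓
(design_review, demo): design_review overlaps demo ✓
(design_review, retro): design_review overlaps retro ✓
(ingest, build): ingest overlaps build ✓
(ingest, demo): ingest overlaps demo ✓
(ingest, retro): ingest overlaps retro ✓
(planning, design_review): planning overlaps design_review ✓
(planning, ingest): planning overlaps ingest ✓
(planning, qa_pass): planning overlaps qa_pass ✓
(planning, standup): planning overlaps standup ✓
(planning, sync_call): planning overlaps sync_call ✓
(qa_pass, demo): qa_pass overlaps demo ✓
(qa_pass, retro): qa_pass overlaps retro ✓
(retro, build): retro overlaps build ✓
(standup, demo): standup overlaps demo ✓
(standup, ingest): standup overlaps ingest ✓
(standup, qa_pass): standup overlaps qa_pass ✓
(sync_call, demo): sync_call overlaps demo ✓
(sync_call, ingest): sync_call overlaps ingest ✓
(sync_call, qa_pass): sync_call overlaps qa_pass ✓
Count: 20.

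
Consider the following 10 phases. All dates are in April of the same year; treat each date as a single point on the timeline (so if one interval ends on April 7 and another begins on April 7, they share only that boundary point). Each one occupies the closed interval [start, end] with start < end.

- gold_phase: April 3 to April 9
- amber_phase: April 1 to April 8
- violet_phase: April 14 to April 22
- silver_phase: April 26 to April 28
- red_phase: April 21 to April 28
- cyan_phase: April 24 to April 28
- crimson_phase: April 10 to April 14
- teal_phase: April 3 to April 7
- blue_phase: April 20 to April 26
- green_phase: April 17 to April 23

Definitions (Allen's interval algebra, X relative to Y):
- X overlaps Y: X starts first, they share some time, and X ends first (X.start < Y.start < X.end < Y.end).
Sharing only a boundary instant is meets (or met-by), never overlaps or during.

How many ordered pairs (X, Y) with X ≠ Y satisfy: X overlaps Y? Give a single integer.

Checking all 90 ordered pairs for relation 'overlaps'; matching pairs in alphabetical order:
(amber_phase, gold_phase): amber_phase overlaps gold_phase ✓
(blue_phase, cyan_phase): blue_phase overlaps cyan_phase ✓
(blue_phase, red_phase): blue_phase overlaps red_phase ✓
(green_phase, blue_phase): green_phase overlaps blue_phase ✓
(green_phase, red_phase): green_phase overlaps red_phase ✓
(violet_phase, blue_phase): violet_phase overlaps blue_phase ✓
(violet_phase, green_phase): violet_phase overlaps green_phase ✓
(violet_phase, red_phase): violet_phase overlaps red_phase ✓
Count: 8.

8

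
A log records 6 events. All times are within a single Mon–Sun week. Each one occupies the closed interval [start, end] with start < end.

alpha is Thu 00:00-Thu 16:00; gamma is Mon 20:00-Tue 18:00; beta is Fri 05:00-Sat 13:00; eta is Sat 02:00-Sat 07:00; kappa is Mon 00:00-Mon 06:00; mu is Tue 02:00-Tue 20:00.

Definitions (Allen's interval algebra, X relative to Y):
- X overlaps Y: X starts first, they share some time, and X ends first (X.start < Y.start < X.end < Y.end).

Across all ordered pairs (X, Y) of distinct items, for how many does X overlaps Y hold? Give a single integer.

Checking all 30 ordered pairs for relation 'overlaps'; matching pairs in alphabetical order:
(gamma, mu): gamma overlaps mu ✓
Count: 1.

1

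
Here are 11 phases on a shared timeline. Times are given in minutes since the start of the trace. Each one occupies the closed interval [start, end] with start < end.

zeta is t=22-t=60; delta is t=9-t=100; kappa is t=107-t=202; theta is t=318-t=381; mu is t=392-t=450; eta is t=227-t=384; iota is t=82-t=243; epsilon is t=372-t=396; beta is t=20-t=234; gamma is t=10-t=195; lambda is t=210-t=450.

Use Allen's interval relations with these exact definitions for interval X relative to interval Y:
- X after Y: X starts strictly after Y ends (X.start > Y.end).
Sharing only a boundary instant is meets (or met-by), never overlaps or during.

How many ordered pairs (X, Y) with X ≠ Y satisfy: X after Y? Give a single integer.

Checking all 110 ordered pairs for relation 'after'; matching pairs in alphabetical order:
(epsilon, beta): epsilon after beta ✓
(epsilon, delta): epsilon after delta ✓
(epsilon, gamma): epsilon after gamma ✓
(epsilon, iota): epsilon after iota ✓
(epsilon, kappa): epsilon after kappa ✓
(epsilon, zeta): epsilon after zeta ✓
(eta, delta): eta after delta ✓
(eta, gamma): eta after gamma ✓
(eta, kappa): eta after kappa ✓
(eta, zeta): eta after zeta ✓
(iota, zeta): iota after zeta ✓
(kappa, delta): kappa after delta ✓
(kappa, zeta): kappa after zeta ✓
(lambda, delta): lambda after delta ✓
(lambda, gamma): lambda after gamma ✓
(lambda, kappa): lambda after kappa ✓
(lambda, zeta): lambda after zeta ✓
(mu, beta): mu after beta ✓
(mu, delta): mu after delta ✓
(mu, eta): mu after eta ✓
(mu, gamma): mu after gamma ✓
(mu, iota): mu after iota ✓
(mu, kappa): mu after kappa ✓
(mu, theta): mu after theta ✓
... plus 7 further pairs not listed.
Count: 31.

31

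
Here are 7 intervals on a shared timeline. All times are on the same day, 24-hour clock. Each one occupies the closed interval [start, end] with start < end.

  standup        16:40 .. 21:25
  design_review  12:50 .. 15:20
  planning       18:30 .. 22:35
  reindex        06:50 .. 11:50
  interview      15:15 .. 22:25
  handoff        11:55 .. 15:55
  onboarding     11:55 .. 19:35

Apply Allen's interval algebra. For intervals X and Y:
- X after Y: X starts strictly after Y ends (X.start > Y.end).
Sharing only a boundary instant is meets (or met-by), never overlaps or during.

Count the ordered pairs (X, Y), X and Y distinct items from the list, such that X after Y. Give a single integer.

10

Checking all 42 ordered pairs for relation 'after'; matching pairs in alphabetical order:
(design_review, reindex): design_review after reindex ✓
(handoff, reindex): handoff after reindex ✓
(interview, reindex): interview after reindex ✓
(onboarding, reindex): onboarding after reindex ✓
(planning, design_review): planning after design_review ✓
(planning, handoff): planning after handoff ✓
(planning, reindex): planning after reindex ✓
(standup, design_review): standup after design_review ✓
(standup, handoff): standup after handoff ✓
(standup, reindex): standup after reindex ✓
Count: 10.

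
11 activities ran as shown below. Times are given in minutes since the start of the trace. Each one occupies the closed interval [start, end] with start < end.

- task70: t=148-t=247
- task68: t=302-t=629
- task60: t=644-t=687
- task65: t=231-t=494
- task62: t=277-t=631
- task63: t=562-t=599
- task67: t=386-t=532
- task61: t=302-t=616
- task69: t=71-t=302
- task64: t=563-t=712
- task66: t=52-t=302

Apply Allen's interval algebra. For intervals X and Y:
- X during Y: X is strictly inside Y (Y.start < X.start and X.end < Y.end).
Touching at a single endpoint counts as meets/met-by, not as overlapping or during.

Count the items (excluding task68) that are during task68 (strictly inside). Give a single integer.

Target task68 = [t=302, t=629].
task60 [t=644, t=687] → after → no.
task61 [t=302, t=616] → starts → no.
task62 [t=277, t=631] → contains → no.
task63 [t=562, t=599] → during → counts.
task64 [t=563, t=712] → overlapped-by → no.
task65 [t=231, t=494] → overlaps → no.
task66 [t=52, t=302] → meets → no.
task67 [t=386, t=532] → during → counts.
task69 [t=71, t=302] → meets → no.
task70 [t=148, t=247] → before → no.
Total: 2.

2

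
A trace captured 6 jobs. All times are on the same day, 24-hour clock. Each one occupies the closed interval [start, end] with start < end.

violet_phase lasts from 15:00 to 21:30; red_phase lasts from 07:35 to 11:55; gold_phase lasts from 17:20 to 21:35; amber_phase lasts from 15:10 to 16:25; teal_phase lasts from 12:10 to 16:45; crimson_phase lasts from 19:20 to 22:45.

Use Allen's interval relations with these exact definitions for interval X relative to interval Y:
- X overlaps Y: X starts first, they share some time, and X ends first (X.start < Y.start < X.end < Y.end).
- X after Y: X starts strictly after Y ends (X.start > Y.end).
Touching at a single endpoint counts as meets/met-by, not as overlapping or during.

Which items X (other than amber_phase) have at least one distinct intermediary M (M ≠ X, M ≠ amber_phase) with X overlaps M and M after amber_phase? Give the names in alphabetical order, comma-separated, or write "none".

Target amber_phase = [15:10, 16:25].
Intermediaries M with M after amber_phase: crimson_phase, gold_phase.
Via crimson_phase — items with X overlaps crimson_phase: gold_phase, violet_phase.
Via gold_phase — items with X overlaps gold_phase: violet_phase.
Union: gold_phase, violet_phase.

gold_phase, violet_phase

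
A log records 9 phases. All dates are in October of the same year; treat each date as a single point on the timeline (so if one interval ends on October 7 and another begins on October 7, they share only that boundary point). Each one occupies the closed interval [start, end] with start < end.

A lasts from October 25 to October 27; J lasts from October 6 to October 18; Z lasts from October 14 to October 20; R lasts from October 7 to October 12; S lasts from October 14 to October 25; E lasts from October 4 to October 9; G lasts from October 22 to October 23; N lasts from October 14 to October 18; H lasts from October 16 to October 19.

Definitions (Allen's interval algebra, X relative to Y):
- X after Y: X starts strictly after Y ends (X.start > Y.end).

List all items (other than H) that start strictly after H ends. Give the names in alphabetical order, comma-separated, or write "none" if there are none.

A, G

Target H = [October 16, October 19].
A [October 25, October 27] → after → yes.
E [October 4, October 9] → before → no.
G [October 22, October 23] → after → yes.
J [October 6, October 18] → overlaps → no.
N [October 14, October 18] → overlaps → no.
R [October 7, October 12] → before → no.
S [October 14, October 25] → contains → no.
Z [October 14, October 20] → contains → no.
Result: A, G.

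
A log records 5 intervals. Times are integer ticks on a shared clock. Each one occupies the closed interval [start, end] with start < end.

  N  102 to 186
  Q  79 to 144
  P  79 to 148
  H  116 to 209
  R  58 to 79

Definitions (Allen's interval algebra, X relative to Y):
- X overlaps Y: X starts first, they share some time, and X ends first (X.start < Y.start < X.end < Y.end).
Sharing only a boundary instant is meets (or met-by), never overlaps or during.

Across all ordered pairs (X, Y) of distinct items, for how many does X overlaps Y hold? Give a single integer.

Checking all 20 ordered pairs for relation 'overlaps'; matching pairs in alphabetical order:
(N, H): N overlaps H ✓
(P, H): P overlaps H ✓
(P, N): P overlaps N ✓
(Q, H): Q overlaps H ✓
(Q, N): Q overlaps N ✓
Count: 5.

5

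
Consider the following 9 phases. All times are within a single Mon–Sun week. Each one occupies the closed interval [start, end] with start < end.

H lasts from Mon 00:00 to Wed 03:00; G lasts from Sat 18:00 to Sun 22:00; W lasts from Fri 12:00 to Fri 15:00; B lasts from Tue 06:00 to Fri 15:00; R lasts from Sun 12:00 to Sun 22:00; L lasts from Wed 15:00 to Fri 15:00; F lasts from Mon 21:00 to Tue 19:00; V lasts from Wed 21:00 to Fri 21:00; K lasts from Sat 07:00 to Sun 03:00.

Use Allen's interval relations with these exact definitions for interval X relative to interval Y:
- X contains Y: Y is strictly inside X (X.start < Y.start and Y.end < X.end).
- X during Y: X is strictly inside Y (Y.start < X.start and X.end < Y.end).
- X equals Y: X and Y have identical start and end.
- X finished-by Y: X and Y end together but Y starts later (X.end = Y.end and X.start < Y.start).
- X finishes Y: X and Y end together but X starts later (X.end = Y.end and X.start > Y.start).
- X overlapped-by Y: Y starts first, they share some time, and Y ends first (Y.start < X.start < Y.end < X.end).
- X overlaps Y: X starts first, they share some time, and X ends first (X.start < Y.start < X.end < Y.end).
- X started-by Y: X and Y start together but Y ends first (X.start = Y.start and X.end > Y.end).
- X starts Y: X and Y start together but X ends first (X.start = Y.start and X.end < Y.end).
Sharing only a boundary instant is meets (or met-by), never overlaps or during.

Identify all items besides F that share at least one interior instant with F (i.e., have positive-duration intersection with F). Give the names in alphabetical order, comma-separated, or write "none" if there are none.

B, H

Target F = [Mon 21:00, Tue 19:00].
B [Tue 06:00, Fri 15:00] → overlapped-by → yes.
G [Sat 18:00, Sun 22:00] → after → no.
H [Mon 00:00, Wed 03:00] → contains → yes.
K [Sat 07:00, Sun 03:00] → after → no.
L [Wed 15:00, Fri 15:00] → after → no.
R [Sun 12:00, Sun 22:00] → after → no.
V [Wed 21:00, Fri 21:00] → after → no.
W [Fri 12:00, Fri 15:00] → after → no.
Result: B, H.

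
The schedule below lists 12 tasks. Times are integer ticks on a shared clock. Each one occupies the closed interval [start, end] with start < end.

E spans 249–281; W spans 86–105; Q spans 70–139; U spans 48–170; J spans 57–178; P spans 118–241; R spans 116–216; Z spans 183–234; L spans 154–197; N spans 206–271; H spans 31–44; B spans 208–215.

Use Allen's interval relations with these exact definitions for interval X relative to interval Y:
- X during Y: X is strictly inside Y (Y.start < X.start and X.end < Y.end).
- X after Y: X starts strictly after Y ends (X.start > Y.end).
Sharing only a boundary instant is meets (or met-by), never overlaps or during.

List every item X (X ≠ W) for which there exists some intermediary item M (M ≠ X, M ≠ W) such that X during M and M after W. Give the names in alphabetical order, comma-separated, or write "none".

Target W = [86, 105].
Intermediaries M with M after W: B, E, L, N, P, R, Z.
Via B — items with X during B: none.
Via E — items with X during E: none.
Via L — items with X during L: none.
Via N — items with X during N: B.
Via P — items with X during P: B, L, Z.
Via R — items with X during R: B, L.
Via Z — items with X during Z: B.
Union: B, L, Z.

B, L, Z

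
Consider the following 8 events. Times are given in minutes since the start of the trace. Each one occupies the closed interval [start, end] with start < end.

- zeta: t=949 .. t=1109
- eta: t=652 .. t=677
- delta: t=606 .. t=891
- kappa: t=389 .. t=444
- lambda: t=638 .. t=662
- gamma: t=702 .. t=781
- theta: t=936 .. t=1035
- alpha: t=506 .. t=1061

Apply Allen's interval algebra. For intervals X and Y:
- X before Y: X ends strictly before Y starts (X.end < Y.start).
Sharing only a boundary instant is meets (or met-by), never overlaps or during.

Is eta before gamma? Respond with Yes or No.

Yes

eta = [t=652, t=677], gamma = [t=702, t=781].
Actual relation of eta to gamma: before.
Asked whether 'before' holds → Yes.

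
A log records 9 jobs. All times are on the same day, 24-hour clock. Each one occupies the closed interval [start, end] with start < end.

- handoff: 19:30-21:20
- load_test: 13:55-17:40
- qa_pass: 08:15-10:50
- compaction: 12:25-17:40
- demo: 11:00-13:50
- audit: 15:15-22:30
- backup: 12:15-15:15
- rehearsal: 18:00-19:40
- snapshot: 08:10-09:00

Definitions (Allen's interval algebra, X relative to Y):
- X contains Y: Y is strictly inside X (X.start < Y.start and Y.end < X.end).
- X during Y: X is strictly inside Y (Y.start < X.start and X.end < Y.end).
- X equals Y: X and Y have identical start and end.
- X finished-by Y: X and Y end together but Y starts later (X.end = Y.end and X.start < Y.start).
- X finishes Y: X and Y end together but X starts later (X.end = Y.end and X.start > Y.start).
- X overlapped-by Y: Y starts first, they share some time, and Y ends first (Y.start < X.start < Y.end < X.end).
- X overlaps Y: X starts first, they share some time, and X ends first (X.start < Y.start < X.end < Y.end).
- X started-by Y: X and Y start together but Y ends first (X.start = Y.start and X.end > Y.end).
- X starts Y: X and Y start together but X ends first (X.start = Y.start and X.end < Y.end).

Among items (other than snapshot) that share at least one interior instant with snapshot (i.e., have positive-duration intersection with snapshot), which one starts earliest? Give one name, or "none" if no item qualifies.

Target snapshot = [08:10, 09:00].
audit [15:15, 22:30] → after → excluded.
backup [12:15, 15:15] → after → excluded.
compaction [12:25, 17:40] → after → excluded.
demo [11:00, 13:50] → after → excluded.
handoff [19:30, 21:20] → after → excluded.
load_test [13:55, 17:40] → after → excluded.
qa_pass [08:15, 10:50] → overlapped-by → candidate.
rehearsal [18:00, 19:40] → after → excluded.
Among candidates, earliest start is 08:15 → qa_pass.

qa_pass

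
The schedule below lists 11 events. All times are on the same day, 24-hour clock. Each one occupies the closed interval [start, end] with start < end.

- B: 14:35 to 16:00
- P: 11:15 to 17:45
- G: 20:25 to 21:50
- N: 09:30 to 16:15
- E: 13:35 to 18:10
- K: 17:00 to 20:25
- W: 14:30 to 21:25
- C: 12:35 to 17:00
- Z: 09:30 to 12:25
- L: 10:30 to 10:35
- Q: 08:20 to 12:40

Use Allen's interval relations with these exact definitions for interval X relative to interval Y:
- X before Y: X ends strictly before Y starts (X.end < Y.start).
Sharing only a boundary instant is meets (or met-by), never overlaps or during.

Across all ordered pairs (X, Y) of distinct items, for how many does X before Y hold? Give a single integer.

Checking all 110 ordered pairs for relation 'before'; matching pairs in alphabetical order:
(B, G): B before G ✓
(B, K): B before K ✓
(C, G): C before G ✓
(E, G): E before G ✓
(L, B): L before B ✓
(L, C): L before C ✓
(L, E): L before E ✓
(L, G): L before G ✓
(L, K): L before K ✓
(L, P): L before P ✓
(L, W): L before W ✓
(N, G): N before G ✓
(N, K): N before K ✓
(P, G): P before G ✓
(Q, B): Q before B ✓
(Q, E): Q before E ✓
(Q, G): Q before G ✓
(Q, K): Q before K ✓
(Q, W): Q before W ✓
(Z, B): Z before B ✓
(Z, C): Z before C ✓
(Z, E): Z before E ✓
(Z, G): Z before G ✓
(Z, K): Z before K ✓
... plus 1 further pairs not listed.
Count: 25.

25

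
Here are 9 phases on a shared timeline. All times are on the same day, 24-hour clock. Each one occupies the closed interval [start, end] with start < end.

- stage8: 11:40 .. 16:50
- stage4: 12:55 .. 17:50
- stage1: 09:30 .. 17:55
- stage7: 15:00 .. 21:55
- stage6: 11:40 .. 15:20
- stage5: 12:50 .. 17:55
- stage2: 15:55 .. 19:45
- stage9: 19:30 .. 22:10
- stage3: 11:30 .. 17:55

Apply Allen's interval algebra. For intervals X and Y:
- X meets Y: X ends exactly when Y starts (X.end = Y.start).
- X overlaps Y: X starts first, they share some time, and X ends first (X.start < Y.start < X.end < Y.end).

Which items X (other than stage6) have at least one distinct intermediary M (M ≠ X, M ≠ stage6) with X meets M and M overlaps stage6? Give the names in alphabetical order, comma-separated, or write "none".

Target stage6 = [11:40, 15:20].
Intermediaries M with M overlaps stage6: none.
Union: none.

none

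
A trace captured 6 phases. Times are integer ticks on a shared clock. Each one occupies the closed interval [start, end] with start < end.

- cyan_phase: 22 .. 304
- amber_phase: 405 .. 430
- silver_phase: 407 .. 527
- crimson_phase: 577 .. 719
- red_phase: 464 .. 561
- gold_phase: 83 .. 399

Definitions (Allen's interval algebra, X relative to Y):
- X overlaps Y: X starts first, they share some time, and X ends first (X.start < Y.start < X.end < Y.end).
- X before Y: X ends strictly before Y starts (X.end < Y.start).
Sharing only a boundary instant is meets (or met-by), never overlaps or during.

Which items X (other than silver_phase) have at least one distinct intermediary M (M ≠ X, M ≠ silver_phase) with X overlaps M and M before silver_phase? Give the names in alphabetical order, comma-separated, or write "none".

cyan_phase

Target silver_phase = [407, 527].
Intermediaries M with M before silver_phase: cyan_phase, gold_phase.
Via cyan_phase — items with X overlaps cyan_phase: none.
Via gold_phase — items with X overlaps gold_phase: cyan_phase.
Union: cyan_phase.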